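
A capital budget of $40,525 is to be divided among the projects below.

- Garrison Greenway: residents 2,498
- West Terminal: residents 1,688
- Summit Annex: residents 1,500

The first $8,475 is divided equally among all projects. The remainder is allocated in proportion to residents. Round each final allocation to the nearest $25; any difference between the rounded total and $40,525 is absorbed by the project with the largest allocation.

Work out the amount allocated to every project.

$8,475 shared equally gives $2,825 per project.
Remainder $32,050 by residents (total 5,686): Garrison Greenway 14,080.36 → $14,075; West Terminal 9,514.67 → $9,525; Summit Annex 8,454.98 → $8,450.
Totals: Garrison Greenway $2,825 + $14,075 = $16,900; West Terminal $2,825 + $9,525 = $12,350; Summit Annex $2,825 + $8,450 = $11,275.

Garrison Greenway: $16,900 | West Terminal: $12,350 | Summit Annex: $11,275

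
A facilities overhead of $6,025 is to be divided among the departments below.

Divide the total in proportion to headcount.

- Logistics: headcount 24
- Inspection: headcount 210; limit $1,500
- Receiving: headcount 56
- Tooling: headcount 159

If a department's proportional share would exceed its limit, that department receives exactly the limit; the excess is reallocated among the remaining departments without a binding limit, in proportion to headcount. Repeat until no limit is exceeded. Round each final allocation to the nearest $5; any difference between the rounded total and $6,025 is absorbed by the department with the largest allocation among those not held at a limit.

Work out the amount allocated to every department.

Total headcount = 449.
Proportional shares (ignoring caps): Logistics 322.05; Inspection 2,817.93; Receiving 751.45; Tooling 2,133.57.
Capped: Inspection ($1,500); remaining pool $4,525 reallocated over remaining headcount 239.
Remaining shares: Logistics 454.39 → $455; Receiving 1,060.25 → $1,060; Tooling 3,010.36 → $3,010.

Logistics: $455; Inspection: $1,500; Receiving: $1,060; Tooling: $3,010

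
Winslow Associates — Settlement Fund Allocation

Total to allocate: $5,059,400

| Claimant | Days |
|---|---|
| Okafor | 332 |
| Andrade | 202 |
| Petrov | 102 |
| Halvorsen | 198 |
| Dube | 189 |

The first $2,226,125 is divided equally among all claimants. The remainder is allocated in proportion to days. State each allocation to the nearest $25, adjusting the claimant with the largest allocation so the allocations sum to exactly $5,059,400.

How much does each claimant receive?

Okafor: $1,364,725 | Andrade: $1,004,675 | Petrov: $727,725 | Halvorsen: $993,600 | Dube: $968,675

Equal tier: $2,226,125 ÷ 5 = $445,225 apiece.
Remainder $2,833,275 by days (total 1,023): Okafor 919,498.83 → $919,500; Andrade 559,454.11 → $559,450; Petrov 282,496.63 → $282,500; Halvorsen 548,375.81 → $548,375; Dube 523,449.63 → $523,450.
Totals: Okafor $445,225 + $919,500 = $1,364,725; Andrade $445,225 + $559,450 = $1,004,675; Petrov $445,225 + $282,500 = $727,725; Halvorsen $445,225 + $548,375 = $993,600; Dube $445,225 + $523,450 = $968,675.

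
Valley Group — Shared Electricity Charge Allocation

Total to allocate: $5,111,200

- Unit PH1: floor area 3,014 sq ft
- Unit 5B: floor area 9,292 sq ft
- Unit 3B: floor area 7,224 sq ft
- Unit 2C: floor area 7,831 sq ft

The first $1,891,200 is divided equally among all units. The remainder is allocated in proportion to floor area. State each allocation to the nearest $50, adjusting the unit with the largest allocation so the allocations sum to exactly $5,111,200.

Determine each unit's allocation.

Unit PH1: $827,500 | Unit 5B: $1,566,350 | Unit 3B: $1,322,950 | Unit 2C: $1,394,400

Equal tier: $1,891,200 ÷ 4 = $472,800 apiece.
Remainder $3,220,000 by floor area (total 27,361): Unit PH1 354,704.87 → $354,700; Unit 5B 1,093,536.05 → $1,093,550; Unit 3B 850,161.91 → $850,150; Unit 2C 921,597.16 → $921,600.
Totals: Unit PH1 $472,800 + $354,700 = $827,500; Unit 5B $472,800 + $1,093,550 = $1,566,350; Unit 3B $472,800 + $850,150 = $1,322,950; Unit 2C $472,800 + $921,600 = $1,394,400.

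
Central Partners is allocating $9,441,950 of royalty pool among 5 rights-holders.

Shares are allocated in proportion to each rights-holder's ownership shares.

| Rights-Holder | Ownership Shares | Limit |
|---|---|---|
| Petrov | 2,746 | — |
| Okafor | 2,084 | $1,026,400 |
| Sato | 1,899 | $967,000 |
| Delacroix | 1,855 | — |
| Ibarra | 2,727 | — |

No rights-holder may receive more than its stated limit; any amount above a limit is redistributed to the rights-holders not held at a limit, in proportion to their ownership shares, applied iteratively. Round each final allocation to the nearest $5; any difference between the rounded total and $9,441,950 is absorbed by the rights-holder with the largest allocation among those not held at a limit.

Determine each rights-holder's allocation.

Petrov: $2,791,175; Okafor: $1,026,400; Sato: $967,000; Delacroix: $1,885,515; Ibarra: $2,771,860

Ownership shares total: 11,311.
Proportional shares (ignoring caps): Petrov 2,292,246.02; Okafor 1,739,636.09; Sato 1,585,205.82; Delacroix 1,548,476.46; Ibarra 2,276,385.61.
Cap binds for Okafor ($1,026,400), Sato ($967,000); residual $7,448,550 reallocated over remaining ownership shares 7,328.
Shares after redistribution: Petrov 2,791,173.35 → $2,791,175; Delacroix 1,885,515.86 → $1,885,515; Ibarra 2,771,860.79 → $2,771,860.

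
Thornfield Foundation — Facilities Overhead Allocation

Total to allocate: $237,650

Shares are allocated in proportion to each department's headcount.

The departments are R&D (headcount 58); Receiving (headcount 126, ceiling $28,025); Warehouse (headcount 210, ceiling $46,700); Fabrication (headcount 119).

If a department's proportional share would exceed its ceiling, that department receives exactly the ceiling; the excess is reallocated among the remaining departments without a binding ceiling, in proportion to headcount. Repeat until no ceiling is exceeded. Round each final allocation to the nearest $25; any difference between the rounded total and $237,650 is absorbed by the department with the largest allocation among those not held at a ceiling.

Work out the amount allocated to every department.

R&D: $53,400 · Receiving: $28,025 · Warehouse: $46,700 · Fabrication: $109,525

Headcount total: 513.
Pro-rata shares before constraints: R&D 26,868.81; Receiving 58,370.18; Warehouse 97,283.63; Fabrication 55,127.39.
Held at cap: Receiving ($28,025), Warehouse ($46,700); residual $162,925 reallocated over remaining headcount 177.
Remaining shares: R&D 53,387.85 → $53,400; Fabrication 109,537.15 → $109,525.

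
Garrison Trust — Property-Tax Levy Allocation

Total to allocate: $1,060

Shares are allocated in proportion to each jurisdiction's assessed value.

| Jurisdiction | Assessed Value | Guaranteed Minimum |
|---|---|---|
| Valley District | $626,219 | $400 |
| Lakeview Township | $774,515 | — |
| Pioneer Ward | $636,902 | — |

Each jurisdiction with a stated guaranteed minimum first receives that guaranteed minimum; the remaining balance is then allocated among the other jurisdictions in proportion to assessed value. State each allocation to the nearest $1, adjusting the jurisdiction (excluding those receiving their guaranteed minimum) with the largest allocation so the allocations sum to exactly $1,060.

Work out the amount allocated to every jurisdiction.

Valley District: $400 · Lakeview Township: $362 · Pioneer Ward: $298

Guaranteed amounts: Valley District $400. Residual $660.
Residual split over remaining assessed value 1,411,417: Lakeview Township 362.17 → $362; Pioneer Ward 297.83 → $298.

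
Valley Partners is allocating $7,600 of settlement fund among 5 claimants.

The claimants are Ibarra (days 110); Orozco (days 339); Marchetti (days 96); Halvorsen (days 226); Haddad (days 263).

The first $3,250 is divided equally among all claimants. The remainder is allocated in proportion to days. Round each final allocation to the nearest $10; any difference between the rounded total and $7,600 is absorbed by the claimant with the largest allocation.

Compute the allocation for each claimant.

First tranche $3,250 split equally: $650 each.
Remainder $4,350 by days (total 1,034): Ibarra 462.77 → $460; Orozco 1,426.16 → $1,430; Marchetti 403.87 → $400; Halvorsen 950.77 → $950; Haddad 1,106.43 → $1,110.
Totals: Ibarra $650 + $460 = $1,110; Orozco $650 + $1,430 = $2,080; Marchetti $650 + $400 = $1,050; Halvorsen $650 + $950 = $1,600; Haddad $650 + $1,110 = $1,760.

Ibarra: $1,110 · Orozco: $2,080 · Marchetti: $1,050 · Halvorsen: $1,600 · Haddad: $1,760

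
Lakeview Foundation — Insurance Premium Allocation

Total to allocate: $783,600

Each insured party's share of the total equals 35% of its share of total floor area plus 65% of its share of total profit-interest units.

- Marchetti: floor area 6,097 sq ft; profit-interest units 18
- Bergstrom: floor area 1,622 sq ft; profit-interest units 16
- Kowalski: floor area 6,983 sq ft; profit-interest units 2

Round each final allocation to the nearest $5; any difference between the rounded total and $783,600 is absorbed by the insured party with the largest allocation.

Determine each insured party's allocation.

Marchetti: $368,410 | Bergstrom: $256,630 | Kowalski: $158,560

Totals — floor area 14,702, profit-interest units 36.
Blended shares (35% floor area + 65% profit-interest units): Marchetti 0.4701; Bergstrom 0.3275; Kowalski 0.2024.
Unrounded shares: Marchetti 368,407.13; Bergstrom 256,631.10; Kowalski 158,561.77.
At nearest $5: Marchetti $368,405; Bergstrom $256,630; Kowalski $158,560. Sum = $783,595.
Difference $783,600 − $783,595 = +$5 applied to largest allocation (Marchetti): Marchetti becomes $368,410.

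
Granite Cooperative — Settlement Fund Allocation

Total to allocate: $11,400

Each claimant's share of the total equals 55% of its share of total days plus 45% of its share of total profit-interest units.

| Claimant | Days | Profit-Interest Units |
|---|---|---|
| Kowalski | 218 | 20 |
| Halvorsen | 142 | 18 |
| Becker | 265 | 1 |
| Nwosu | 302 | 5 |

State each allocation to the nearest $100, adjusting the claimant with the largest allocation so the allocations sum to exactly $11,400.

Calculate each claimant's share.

Days total 927; profit-interest units total 44.
Composite weights (55% days + 45% profit-interest units): Kowalski 0.3339; Halvorsen 0.2683; Becker 0.1675; Nwosu 0.2303.
Pro-rata amounts: Kowalski 3,806.32; Halvorsen 3,059.09; Becker 1,908.99; Nwosu 2,625.61.
After rounding ($100): Kowalski $3,800; Halvorsen $3,100; Becker $1,900; Nwosu $2,600. Sum = $11,400.
Sum already equals the total — no adjustment.

Kowalski: $3,800 | Halvorsen: $3,100 | Becker: $1,900 | Nwosu: $2,600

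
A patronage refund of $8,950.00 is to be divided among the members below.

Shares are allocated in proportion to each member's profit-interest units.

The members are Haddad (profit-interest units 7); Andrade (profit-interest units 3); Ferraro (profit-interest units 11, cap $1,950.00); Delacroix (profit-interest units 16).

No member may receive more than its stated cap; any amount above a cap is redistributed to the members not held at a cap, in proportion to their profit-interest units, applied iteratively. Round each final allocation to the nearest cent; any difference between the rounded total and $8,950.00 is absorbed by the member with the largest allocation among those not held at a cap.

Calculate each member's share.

Combined profit-interest units = 37.
Pro-rata shares before constraints: Haddad 1,693.2432; Andrade 725.6757; Ferraro 2,660.8108; Delacroix 3,870.2703.
Capped: Ferraro ($1,950.00); remaining pool $7,000.00 reallocated over remaining profit-interest units 26.
Remaining shares: Haddad 1,884.6154 → $1,884.62; Andrade 807.6923 → $807.69; Delacroix 4,307.6923 → $4,307.69.

Haddad: $1,884.62 · Andrade: $807.69 · Ferraro: $1,950.00 · Delacroix: $4,307.69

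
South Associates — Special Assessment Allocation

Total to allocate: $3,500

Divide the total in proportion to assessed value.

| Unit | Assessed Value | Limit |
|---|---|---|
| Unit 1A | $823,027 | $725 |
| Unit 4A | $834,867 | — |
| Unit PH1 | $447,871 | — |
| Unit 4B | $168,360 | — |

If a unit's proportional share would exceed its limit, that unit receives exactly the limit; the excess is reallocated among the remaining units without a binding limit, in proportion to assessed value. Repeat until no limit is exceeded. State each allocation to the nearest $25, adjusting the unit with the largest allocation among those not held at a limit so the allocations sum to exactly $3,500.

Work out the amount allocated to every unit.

Assessed value total: 2,274,125.
Pro-rata shares before constraints: Unit 1A 1,266.68; Unit 4A 1,284.90; Unit PH1 689.30; Unit 4B 259.12.
Cap binds for Unit 1A ($725); residual $2,775 reallocated over remaining assessed value 1,451,098.
Remaining shares: Unit 4A 1,596.55 → $1,600; Unit PH1 856.48 → $850; Unit 4B 321.96 → $325.

Unit 1A: $725 | Unit 4A: $1,600 | Unit PH1: $850 | Unit 4B: $325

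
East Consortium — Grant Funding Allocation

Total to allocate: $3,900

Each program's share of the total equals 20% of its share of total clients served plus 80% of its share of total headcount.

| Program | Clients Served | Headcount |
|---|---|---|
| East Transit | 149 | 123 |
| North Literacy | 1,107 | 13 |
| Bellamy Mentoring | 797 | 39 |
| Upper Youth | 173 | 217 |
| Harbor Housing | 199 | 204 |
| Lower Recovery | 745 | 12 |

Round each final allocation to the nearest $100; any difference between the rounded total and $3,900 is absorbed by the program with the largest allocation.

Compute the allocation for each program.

East Transit: $700; North Literacy: $300; Bellamy Mentoring: $400; Upper Youth: $1,200; Harbor Housing: $1,100; Lower Recovery: $200

Clients served total 3,170; headcount total 608.
Composite weights (20% clients served + 80% headcount): East Transit 0.1712; North Literacy 0.0869; Bellamy Mentoring 0.1016; Upper Youth 0.2964; Harbor Housing 0.2810; Lower Recovery 0.0628.
Pro-rata amounts: East Transit 667.85; North Literacy 339.10; Bellamy Mentoring 396.24; Upper Youth 1,156.12; Harbor Housing 1,095.81; Lower Recovery 244.89.
Rounded to nearest $100: East Transit $700; North Literacy $300; Bellamy Mentoring $400; Upper Youth $1,200; Harbor Housing $1,100; Lower Recovery $200. Sum = $3,900.
Rounded total matches; no reconciliation needed.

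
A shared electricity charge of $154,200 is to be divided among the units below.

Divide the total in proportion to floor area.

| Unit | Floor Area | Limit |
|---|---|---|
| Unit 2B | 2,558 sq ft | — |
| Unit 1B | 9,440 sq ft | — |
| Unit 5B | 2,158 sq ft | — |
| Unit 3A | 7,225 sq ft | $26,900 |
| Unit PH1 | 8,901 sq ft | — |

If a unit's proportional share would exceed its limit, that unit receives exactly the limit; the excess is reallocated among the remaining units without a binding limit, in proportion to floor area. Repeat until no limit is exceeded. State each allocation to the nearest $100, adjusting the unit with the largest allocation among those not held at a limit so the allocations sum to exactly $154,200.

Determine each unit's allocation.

Floor area total: 30,282.
Proportional shares (ignoring caps): Unit 2B 13,025.68; Unit 1B 48,069.74; Unit 5B 10,988.83; Unit 3A 36,790.67; Unit PH1 45,325.08.
Cap binds for Unit 3A ($26,900); remaining pool $127,300 reallocated over remaining floor area 23,057.
Remaining shares: Unit 2B 14,122.97 → $14,100; Unit 1B 52,119.18 → $52,100; Unit 5B 11,914.53 → $11,900; Unit PH1 49,143.31 → $49,100.
Rounding difference +$100 applied to Unit 1B → $52,200.

Unit 2B: $14,100; Unit 1B: $52,200; Unit 5B: $11,900; Unit 3A: $26,900; Unit PH1: $49,100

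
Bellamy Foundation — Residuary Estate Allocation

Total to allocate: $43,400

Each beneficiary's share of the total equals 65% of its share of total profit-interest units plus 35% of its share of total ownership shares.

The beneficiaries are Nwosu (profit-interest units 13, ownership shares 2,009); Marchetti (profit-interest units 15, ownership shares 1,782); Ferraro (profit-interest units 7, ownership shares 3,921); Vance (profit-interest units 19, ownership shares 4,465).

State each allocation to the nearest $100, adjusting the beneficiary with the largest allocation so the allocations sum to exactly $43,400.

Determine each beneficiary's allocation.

Nwosu: $9,300; Marchetti: $10,100; Ferraro: $8,500; Vance: $15,500

Totals — profit-interest units 54, ownership shares 12,177.
Combined weights (65% profit-interest units + 35% ownership shares): Nwosu 0.2142; Marchetti 0.2318; Ferraro 0.1970; Vance 0.3570.
Proportional shares: Nwosu 9,297.39; Marchetti 10,059.04; Ferraro 8,548.04; Vance 15,495.53.
At nearest $100: Nwosu $9,300; Marchetti $10,100; Ferraro $8,500; Vance $15,500. Sum = $43,400.
Rounded total matches; no reconciliation needed.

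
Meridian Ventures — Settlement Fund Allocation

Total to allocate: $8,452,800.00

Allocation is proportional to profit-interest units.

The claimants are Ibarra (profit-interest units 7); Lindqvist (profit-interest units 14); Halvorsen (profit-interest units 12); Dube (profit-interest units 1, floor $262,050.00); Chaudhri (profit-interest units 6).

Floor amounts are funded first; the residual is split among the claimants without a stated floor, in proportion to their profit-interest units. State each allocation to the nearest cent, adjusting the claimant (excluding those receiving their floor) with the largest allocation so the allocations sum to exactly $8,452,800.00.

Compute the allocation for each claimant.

Ibarra: $1,470,134.62 · Lindqvist: $2,940,269.23 · Halvorsen: $2,520,230.77 · Dube: $262,050.00 · Chaudhri: $1,260,115.38

Minimums first: Dube $262,050.00. Balance $8,190,750.00.
Balance split over remaining profit-interest units 39: Ibarra 1,470,134.6154 → $1,470,134.62; Lindqvist 2,940,269.2308 → $2,940,269.23; Halvorsen 2,520,230.7692 → $2,520,230.77; Chaudhri 1,260,115.3846 → $1,260,115.38.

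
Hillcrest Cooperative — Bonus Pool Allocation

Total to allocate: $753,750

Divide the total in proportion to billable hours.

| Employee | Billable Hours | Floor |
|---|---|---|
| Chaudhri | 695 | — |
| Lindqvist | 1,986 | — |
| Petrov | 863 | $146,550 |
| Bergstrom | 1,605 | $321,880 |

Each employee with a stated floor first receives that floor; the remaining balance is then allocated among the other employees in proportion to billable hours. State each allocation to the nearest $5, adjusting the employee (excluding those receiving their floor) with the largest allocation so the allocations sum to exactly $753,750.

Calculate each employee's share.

Guaranteed amounts: Petrov $146,550; Bergstrom $321,880. Remaining pool $285,320.
Remaining pool split over remaining billable hours 2,681: Chaudhri 73,963.97 → $73,965; Lindqvist 211,356.03 → $211,355.

Chaudhri: $73,965; Lindqvist: $211,355; Petrov: $146,550; Bergstrom: $321,880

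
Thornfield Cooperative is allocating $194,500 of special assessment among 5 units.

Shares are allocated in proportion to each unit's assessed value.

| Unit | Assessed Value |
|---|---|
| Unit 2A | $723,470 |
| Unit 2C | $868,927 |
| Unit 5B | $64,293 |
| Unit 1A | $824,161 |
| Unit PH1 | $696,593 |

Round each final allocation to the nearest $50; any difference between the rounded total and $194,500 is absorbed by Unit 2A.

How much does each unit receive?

Unit 2A: $44,250 · Unit 2C: $53,200 · Unit 5B: $3,950 · Unit 1A: $50,450 · Unit PH1: $42,650

Total assessed value = 3,177,444.
Pro-rata amounts: Unit 2A 723,470/3,177,444 × $194,500 = 44,285.57; Unit 2C 868,927/3,177,444 × $194,500 = 53,189.39; Unit 5B 64,293/3,177,444 × $194,500 = 3,935.55; Unit 1A 824,161/3,177,444 × $194,500 = 50,449.14; Unit PH1 696,593/3,177,444 × $194,500 = 42,640.35.
After rounding ($50): Unit 2A $44,300; Unit 2C $53,200; Unit 5B $3,950; Unit 1A $50,450; Unit PH1 $42,650. Sum = $194,550.
Difference $194,500 − $194,550 = −$50 applied to Unit 2A: Unit 2A becomes $44,250.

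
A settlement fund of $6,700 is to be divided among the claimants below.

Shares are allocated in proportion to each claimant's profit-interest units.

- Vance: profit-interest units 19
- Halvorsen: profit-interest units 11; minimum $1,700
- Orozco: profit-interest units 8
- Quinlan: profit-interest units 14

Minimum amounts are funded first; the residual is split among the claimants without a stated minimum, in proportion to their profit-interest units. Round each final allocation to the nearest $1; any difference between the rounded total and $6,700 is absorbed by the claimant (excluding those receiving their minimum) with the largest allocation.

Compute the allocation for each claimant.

Guaranteed amounts: Halvorsen $1,700. Remaining pool $5,000.
Remaining pool split over remaining profit-interest units 41: Vance 2,317.07 → $2,317; Orozco 975.61 → $976; Quinlan 1,707.32 → $1,707.

Vance: $2,317; Halvorsen: $1,700; Orozco: $976; Quinlan: $1,707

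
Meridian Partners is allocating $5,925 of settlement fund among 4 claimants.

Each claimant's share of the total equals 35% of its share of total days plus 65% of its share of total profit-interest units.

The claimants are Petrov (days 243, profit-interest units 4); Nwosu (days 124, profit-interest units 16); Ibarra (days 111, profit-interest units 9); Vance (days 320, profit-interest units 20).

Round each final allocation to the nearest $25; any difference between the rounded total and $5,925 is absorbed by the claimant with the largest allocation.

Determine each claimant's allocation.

Petrov: $950 | Nwosu: $1,575 | Ibarra: $1,000 | Vance: $2,400

Totals — days 798, profit-interest units 49.
Blended shares (35% days + 65% profit-interest units): Petrov 0.1596; Nwosu 0.2666; Ibarra 0.1681; Vance 0.4057.
Raw shares: Petrov 945.87; Nwosu 1,579.79; Ibarra 995.83; Vance 2,403.52.
At nearest $25: Petrov $950; Nwosu $1,575; Ibarra $1,000; Vance $2,400. Sum = $5,925.
Sum already equals the total — no adjustment.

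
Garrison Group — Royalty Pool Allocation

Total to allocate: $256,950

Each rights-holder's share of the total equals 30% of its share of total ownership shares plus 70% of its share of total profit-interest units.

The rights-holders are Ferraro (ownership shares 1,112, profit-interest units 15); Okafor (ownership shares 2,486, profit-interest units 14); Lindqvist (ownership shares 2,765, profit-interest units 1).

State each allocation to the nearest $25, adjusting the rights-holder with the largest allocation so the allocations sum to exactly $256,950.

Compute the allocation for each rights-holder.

Ferraro: $103,400 · Okafor: $114,050 · Lindqvist: $39,500

Totals — ownership shares 6,363, profit-interest units 30.
Combined weights (30% ownership shares + 70% profit-interest units): Ferraro 0.4024; Okafor 0.4439; Lindqvist 0.1537.
Pro-rata amounts: Ferraro 103,403.90; Okafor 114,053.82; Lindqvist 39,492.28.
At nearest $25: Ferraro $103,400; Okafor $114,050; Lindqvist $39,500. Sum = $256,950.
Rounded total matches; no reconciliation needed.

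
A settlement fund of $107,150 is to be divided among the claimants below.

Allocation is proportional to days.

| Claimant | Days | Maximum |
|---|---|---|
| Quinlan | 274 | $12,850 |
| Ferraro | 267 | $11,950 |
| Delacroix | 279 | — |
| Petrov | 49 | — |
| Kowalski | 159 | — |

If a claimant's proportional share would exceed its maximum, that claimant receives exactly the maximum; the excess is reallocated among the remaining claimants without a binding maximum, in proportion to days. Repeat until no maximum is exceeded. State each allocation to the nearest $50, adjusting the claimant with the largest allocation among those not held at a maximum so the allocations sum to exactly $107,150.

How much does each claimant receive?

Total days = 1,028.
Proportional shares (ignoring caps): Quinlan 28,559.44; Ferraro 27,829.82; Delacroix 29,080.59; Petrov 5,107.34; Kowalski 16,572.81.
Held at cap: Quinlan ($12,850), Ferraro ($11,950); balance $82,350 reallocated over remaining days 487.
Redistributed shares: Delacroix 47,177.93 → $47,200; Petrov 8,285.73 → $8,300; Kowalski 26,886.34 → $26,900.
Rounding difference −$50 applied to Delacroix → $47,150.

Quinlan: $12,850; Ferraro: $11,950; Delacroix: $47,150; Petrov: $8,300; Kowalski: $26,900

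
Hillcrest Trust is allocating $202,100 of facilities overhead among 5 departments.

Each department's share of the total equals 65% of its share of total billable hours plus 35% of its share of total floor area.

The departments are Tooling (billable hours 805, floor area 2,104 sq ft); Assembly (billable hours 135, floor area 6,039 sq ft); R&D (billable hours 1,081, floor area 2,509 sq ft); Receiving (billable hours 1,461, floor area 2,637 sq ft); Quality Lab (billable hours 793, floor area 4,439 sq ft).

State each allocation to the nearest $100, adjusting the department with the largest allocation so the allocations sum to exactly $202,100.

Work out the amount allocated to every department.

Totals — billable hours 4,275, floor area 17,728.
Composite weights (65% billable hours + 35% floor area): Tooling 0.1639; Assembly 0.1398; R&D 0.2139; Receiving 0.2742; Quality Lab 0.2082.
Unrounded shares: Tooling 33,131.56; Assembly 28,244.07; R&D 43,228.63; Receiving 55,416.24; Quality Lab 42,079.50.
At nearest $100: Tooling $33,100; Assembly $28,200; R&D $43,200; Receiving $55,400; Quality Lab $42,100. Sum = $202,000.
Difference $202,100 − $202,000 = +$100 applied to largest allocation (Receiving): Receiving becomes $55,500.

Tooling: $33,100 · Assembly: $28,200 · R&D: $43,200 · Receiving: $55,500 · Quality Lab: $42,100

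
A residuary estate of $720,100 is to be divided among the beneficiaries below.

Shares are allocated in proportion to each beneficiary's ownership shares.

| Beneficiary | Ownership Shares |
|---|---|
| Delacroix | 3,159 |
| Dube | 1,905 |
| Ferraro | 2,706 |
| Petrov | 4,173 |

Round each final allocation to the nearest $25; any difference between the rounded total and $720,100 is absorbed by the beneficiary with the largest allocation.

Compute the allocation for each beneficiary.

Ownership shares total: 11,943.
Proportional shares: Delacroix 3,159/11,943 × $720,100 = 190,471.06; Dube 1,905/11,943 × $720,100 = 114,861.47; Ferraro 2,706/11,943 × $720,100 = 163,157.55; Petrov 4,173/11,943 × $720,100 = 251,609.92.
Rounded to nearest $25: Delacroix $190,475; Dube $114,850; Ferraro $163,150; Petrov $251,600. Sum = $720,075.
Difference $720,100 − $720,075 = +$25 applied to largest allocation (Petrov): Petrov becomes $251,625.

Delacroix: $190,475 | Dube: $114,850 | Ferraro: $163,150 | Petrov: $251,625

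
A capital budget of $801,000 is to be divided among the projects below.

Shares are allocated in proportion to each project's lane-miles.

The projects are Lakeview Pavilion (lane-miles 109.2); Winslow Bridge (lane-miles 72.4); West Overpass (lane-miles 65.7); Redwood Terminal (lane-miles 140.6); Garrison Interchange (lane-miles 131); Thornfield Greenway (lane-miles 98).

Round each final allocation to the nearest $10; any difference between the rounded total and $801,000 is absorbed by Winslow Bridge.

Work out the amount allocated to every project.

Lakeview Pavilion: $141,790 | Winslow Bridge: $94,000 | West Overpass: $85,310 | Redwood Terminal: $182,560 | Garrison Interchange: $170,090 | Thornfield Greenway: $127,250

Lane-miles total: 616.9.
Pro-rata amounts: Lakeview Pavilion 109.2/616.9 × $801,000 = 141,788.30; Winslow Bridge 72.4/616.9 × $801,000 = 94,006.16; West Overpass 65.7/616.9 × $801,000 = 85,306.69; Redwood Terminal 140.6/616.9 × $801,000 = 182,558.92; Garrison Interchange 131/616.9 × $801,000 = 170,094.02; Thornfield Greenway 98/616.9 × $801,000 = 127,245.91.
At nearest $10: Lakeview Pavilion $141,790; Winslow Bridge $94,010; West Overpass $85,310; Redwood Terminal $182,560; Garrison Interchange $170,090; Thornfield Greenway $127,250. Sum = $801,010.
Difference $801,000 − $801,010 = −$10 applied to Winslow Bridge: Winslow Bridge becomes $94,000.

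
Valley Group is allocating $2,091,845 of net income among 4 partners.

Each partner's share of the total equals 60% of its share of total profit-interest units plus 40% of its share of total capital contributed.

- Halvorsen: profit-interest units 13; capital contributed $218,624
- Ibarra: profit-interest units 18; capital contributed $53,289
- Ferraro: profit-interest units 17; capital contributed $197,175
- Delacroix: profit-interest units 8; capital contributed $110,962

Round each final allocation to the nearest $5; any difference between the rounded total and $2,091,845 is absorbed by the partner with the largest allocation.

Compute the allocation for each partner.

Totals — profit-interest units 56, capital contributed 580,050.
Blended shares (60% profit-interest units + 40% capital contributed): Halvorsen 0.2900; Ibarra 0.2296; Ferraro 0.3181; Delacroix 0.1622.
Raw shares: Halvorsen 606,735.23; Ibarra 480,298.09; Ferraro 665,444.96; Delacroix 339,366.72.
At nearest $5: Halvorsen $606,735; Ibarra $480,300; Ferraro $665,445; Delacroix $339,365. Sum = $2,091,845.
No rounding difference to absorb.

Halvorsen: $606,735; Ibarra: $480,300; Ferraro: $665,445; Delacroix: $339,365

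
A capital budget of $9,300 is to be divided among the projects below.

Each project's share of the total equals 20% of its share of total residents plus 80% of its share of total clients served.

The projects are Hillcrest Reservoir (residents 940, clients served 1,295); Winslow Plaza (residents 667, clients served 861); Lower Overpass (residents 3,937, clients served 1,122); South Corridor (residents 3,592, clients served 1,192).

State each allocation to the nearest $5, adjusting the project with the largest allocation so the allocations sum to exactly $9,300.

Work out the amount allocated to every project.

Totals — residents 9,136, clients served 4,470.
Composite weights (20% residents + 80% clients served): Hillcrest Reservoir 0.2523; Winslow Plaza 0.1687; Lower Overpass 0.2870; South Corridor 0.2920.
Raw shares: Hillcrest Reservoir 2,346.81; Winslow Plaza 1,568.87; Lower Overpass 2,669.02; South Corridor 2,715.30.
After rounding ($5): Hillcrest Reservoir $2,345; Winslow Plaza $1,570; Lower Overpass $2,670; South Corridor $2,715. Sum = $9,300.
Sum already equals the total — no adjustment.

Hillcrest Reservoir: $2,345; Winslow Plaza: $1,570; Lower Overpass: $2,670; South Corridor: $2,715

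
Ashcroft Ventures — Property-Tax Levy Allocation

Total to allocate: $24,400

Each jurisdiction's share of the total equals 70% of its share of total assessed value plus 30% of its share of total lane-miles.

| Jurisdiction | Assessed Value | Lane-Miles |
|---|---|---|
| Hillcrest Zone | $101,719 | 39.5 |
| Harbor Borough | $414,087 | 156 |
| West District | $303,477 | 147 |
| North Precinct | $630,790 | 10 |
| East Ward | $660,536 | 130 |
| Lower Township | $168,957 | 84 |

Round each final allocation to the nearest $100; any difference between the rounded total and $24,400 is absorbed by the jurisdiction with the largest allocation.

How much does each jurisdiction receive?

Hillcrest Zone: $1,300; Harbor Borough: $5,100; West District: $4,200; North Precinct: $4,900; East Ward: $6,500; Lower Township: $2,400

Totals — assessed value 2,279,566, lane-miles 566.5.
Composite weights (70% assessed value + 30% lane-miles): Hillcrest Zone 0.0522; Harbor Borough 0.2098; West District 0.1710; North Precinct 0.1990; East Ward 0.2717; Lower Township 0.0964.
Unrounded shares: Hillcrest Zone 1,272.54; Harbor Borough 5,118.36; West District 4,173.30; North Precinct 4,855.51; East Ward 6,628.96; Lower Township 2,351.34.
Rounded to nearest $100: Hillcrest Zone $1,300; Harbor Borough $5,100; West District $4,200; North Precinct $4,900; East Ward $6,600; Lower Township $2,400. Sum = $24,500.
Difference $24,400 − $24,500 = −$100 applied to largest allocation (East Ward): East Ward becomes $6,500.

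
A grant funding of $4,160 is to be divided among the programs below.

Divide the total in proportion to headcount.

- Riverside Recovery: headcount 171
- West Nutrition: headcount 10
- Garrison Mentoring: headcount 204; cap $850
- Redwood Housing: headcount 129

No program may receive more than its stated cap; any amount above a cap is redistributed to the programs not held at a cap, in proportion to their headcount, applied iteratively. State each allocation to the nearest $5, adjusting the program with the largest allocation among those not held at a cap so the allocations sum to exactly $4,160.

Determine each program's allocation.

Sum of headcount: 514.
Unconstrained shares: Riverside Recovery 1,383.97; West Nutrition 80.93; Garrison Mentoring 1,651.05; Redwood Housing 1,044.05.
Cap binds for Garrison Mentoring ($850); residual $3,310 reallocated over remaining headcount 310.
Shares after redistribution: Riverside Recovery 1,825.84 → $1,825; West Nutrition 106.77 → $105; Redwood Housing 1,377.39 → $1,375.
Rounding difference +$5 applied to Riverside Recovery → $1,830.

Riverside Recovery: $1,830; West Nutrition: $105; Garrison Mentoring: $850; Redwood Housing: $1,375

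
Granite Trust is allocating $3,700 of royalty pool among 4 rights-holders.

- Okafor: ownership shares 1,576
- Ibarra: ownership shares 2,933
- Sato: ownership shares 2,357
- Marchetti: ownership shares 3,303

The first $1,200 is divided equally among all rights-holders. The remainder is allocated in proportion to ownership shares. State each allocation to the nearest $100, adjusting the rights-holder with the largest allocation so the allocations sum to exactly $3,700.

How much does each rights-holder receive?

Okafor: $700; Ibarra: $1,000; Sato: $900; Marchetti: $1,100

$1,200 shared equally gives $300 per rights-holder.
Remainder $2,500 by ownership shares (total 10,169): Okafor 387.45 → $400; Ibarra 721.06 → $700; Sato 579.46 → $600; Marchetti 812.03 → $800.
Totals: Okafor $300 + $400 = $700; Ibarra $300 + $700 = $1,000; Sato $300 + $600 = $900; Marchetti $300 + $800 = $1,100.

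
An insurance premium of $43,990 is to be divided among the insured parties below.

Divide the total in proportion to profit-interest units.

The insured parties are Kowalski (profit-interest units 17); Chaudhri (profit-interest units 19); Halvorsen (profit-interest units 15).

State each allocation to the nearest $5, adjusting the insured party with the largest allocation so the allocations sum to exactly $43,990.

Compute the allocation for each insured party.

Total profit-interest units = 51.
Proportional shares: Kowalski 17/51 × $43,990 = 14,663.33; Chaudhri 19/51 × $43,990 = 16,388.43; Halvorsen 15/51 × $43,990 = 12,938.24.
Rounded to nearest $5: Kowalski $14,665; Chaudhri $16,390; Halvorsen $12,940. Sum = $43,995.
Difference $43,990 − $43,995 = −$5 applied to largest allocation (Chaudhri): Chaudhri becomes $16,385.

Kowalski: $14,665; Chaudhri: $16,385; Halvorsen: $12,940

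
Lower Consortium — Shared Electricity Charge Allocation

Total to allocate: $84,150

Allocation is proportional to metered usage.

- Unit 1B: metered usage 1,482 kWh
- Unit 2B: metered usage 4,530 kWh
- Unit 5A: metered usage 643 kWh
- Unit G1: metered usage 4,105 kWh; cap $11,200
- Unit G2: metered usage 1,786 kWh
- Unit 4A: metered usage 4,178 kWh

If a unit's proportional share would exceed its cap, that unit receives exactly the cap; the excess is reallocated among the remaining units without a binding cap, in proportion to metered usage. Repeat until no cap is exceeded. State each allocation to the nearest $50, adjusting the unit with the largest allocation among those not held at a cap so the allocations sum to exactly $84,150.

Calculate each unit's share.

Unit 1B: $8,550 | Unit 2B: $26,250 | Unit 5A: $3,700 | Unit G1: $11,200 | Unit G2: $10,300 | Unit 4A: $24,150

Combined metered usage = 16,724.
Pro-rata shares before constraints: Unit 1B 7,456.97; Unit 2B 22,793.56; Unit 5A 3,235.38; Unit G1 20,655.09; Unit G2 8,986.60; Unit 4A 21,022.40.
Held at cap: Unit G1 ($11,200); balance $72,950 reallocated over remaining metered usage 12,619.
Remaining shares: Unit 1B 8,567.39 → $8,550; Unit 2B 26,187.77 → $26,200; Unit 5A 3,717.16 → $3,700; Unit G2 10,324.80 → $10,300; Unit 4A 24,152.87 → $24,150.
Rounding difference +$50 applied to Unit 2B → $26,250.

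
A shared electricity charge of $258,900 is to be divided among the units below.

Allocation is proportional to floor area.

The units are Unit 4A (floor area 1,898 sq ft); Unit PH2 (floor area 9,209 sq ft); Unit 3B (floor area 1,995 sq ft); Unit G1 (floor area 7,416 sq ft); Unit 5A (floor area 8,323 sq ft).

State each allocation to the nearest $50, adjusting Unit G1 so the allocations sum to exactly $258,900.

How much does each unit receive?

Floor area total: 28,841.
Proportional shares: Unit 4A 1,898/28,841 × $258,900 = 17,037.97; Unit PH2 9,209/28,841 × $258,900 = 82,667.39; Unit 3B 1,995/28,841 × $258,900 = 17,908.72; Unit G1 7,416/28,841 × $258,900 = 66,571.98; Unit 5A 8,323/28,841 × $258,900 = 74,713.94.
Rounded to nearest $50: Unit 4A $17,050; Unit PH2 $82,650; Unit 3B $17,900; Unit G1 $66,550; Unit 5A $74,700. Sum = $258,850.
Difference $258,900 − $258,850 = +$50 applied to Unit G1: Unit G1 becomes $66,600.

Unit 4A: $17,050 · Unit PH2: $82,650 · Unit 3B: $17,900 · Unit G1: $66,600 · Unit 5A: $74,700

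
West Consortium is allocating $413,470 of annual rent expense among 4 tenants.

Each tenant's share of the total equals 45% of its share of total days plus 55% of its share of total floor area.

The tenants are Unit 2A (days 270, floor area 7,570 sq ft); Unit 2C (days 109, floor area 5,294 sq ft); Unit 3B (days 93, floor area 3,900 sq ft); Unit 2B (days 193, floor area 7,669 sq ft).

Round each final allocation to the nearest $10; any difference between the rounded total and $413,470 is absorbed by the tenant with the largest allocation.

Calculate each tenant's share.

Totals — days 665, floor area 24,433.
Blended shares (45% days + 55% floor area): Unit 2A 0.3531; Unit 2C 0.1929; Unit 3B 0.1507; Unit 2B 0.3032.
Proportional shares: Unit 2A 146,001.03; Unit 2C 79,770.85; Unit 3B 62,319.62; Unit 2B 125,378.50.
After rounding ($10): Unit 2A $146,000; Unit 2C $79,770; Unit 3B $62,320; Unit 2B $125,380. Sum = $413,470.
Rounded total matches; no reconciliation needed.

Unit 2A: $146,000 · Unit 2C: $79,770 · Unit 3B: $62,320 · Unit 2B: $125,380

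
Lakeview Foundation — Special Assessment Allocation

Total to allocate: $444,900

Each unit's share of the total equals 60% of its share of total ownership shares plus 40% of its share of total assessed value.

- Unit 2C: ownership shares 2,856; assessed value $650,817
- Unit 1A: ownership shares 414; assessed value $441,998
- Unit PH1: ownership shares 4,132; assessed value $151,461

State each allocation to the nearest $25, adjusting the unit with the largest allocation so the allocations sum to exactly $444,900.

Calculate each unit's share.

Ownership shares total 7,402; assessed value total 1,244,276.
Blended shares (60% ownership shares + 40% assessed value): Unit 2C 0.4407; Unit 1A 0.1756; Unit PH1 0.3836.
Pro-rata amounts: Unit 2C 196,078.33; Unit 1A 78,146.02; Unit PH1 170,675.65.
At nearest $25: Unit 2C $196,075; Unit 1A $78,150; Unit PH1 $170,675. Sum = $444,900.
No rounding difference to absorb.

Unit 2C: $196,075 · Unit 1A: $78,150 · Unit PH1: $170,675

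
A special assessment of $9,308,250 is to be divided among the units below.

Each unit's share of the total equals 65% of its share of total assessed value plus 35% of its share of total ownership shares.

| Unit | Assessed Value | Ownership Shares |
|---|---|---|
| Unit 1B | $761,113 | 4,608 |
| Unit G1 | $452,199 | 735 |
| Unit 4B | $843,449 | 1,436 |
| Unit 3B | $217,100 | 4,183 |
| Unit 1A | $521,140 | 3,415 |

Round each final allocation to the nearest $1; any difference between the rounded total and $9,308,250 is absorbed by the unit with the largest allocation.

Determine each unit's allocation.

Totals — assessed value 2,795,001, ownership shares 14,377.
Composite weights (65% assessed value + 35% ownership shares): Unit 1B 0.2892; Unit G1 0.1231; Unit 4B 0.2311; Unit 3B 0.1523; Unit 1A 0.2043.
Raw shares: Unit 1B 2,691,779.61; Unit G1 1,145,433.06; Unit 4B 2,151,224.77; Unit 3B 1,417,843.27; Unit 1A 1,901,969.29.
At nearest $1: Unit 1B $2,691,780; Unit G1 $1,145,433; Unit 4B $2,151,225; Unit 3B $1,417,843; Unit 1A $1,901,969. Sum = $9,308,250.
No rounding difference to absorb.

Unit 1B: $2,691,780; Unit G1: $1,145,433; Unit 4B: $2,151,225; Unit 3B: $1,417,843; Unit 1A: $1,901,969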